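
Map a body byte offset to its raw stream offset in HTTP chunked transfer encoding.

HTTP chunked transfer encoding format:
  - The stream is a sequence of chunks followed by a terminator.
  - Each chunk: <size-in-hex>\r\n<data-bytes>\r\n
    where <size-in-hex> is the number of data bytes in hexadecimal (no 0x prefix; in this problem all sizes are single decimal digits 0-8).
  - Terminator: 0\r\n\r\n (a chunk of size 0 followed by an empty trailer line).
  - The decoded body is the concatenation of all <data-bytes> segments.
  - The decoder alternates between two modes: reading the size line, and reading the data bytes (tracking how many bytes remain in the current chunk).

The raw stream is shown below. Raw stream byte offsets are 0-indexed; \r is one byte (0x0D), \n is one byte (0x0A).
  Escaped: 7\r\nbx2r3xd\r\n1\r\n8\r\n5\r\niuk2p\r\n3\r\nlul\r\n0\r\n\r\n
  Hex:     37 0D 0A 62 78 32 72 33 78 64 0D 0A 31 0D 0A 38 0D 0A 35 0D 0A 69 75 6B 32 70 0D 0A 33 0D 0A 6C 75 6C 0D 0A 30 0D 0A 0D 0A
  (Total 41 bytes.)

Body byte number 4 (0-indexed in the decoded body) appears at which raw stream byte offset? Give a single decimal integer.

Chunk 1: stream[0..1]='7' size=0x7=7, data at stream[3..10]='bx2r3xd' -> body[0..7], body so far='bx2r3xd'
Chunk 2: stream[12..13]='1' size=0x1=1, data at stream[15..16]='8' -> body[7..8], body so far='bx2r3xd8'
Chunk 3: stream[18..19]='5' size=0x5=5, data at stream[21..26]='iuk2p' -> body[8..13], body so far='bx2r3xd8iuk2p'
Chunk 4: stream[28..29]='3' size=0x3=3, data at stream[31..34]='lul' -> body[13..16], body so far='bx2r3xd8iuk2plul'
Chunk 5: stream[36..37]='0' size=0 (terminator). Final body='bx2r3xd8iuk2plul' (16 bytes)
Body byte 4 at stream offset 7

Answer: 7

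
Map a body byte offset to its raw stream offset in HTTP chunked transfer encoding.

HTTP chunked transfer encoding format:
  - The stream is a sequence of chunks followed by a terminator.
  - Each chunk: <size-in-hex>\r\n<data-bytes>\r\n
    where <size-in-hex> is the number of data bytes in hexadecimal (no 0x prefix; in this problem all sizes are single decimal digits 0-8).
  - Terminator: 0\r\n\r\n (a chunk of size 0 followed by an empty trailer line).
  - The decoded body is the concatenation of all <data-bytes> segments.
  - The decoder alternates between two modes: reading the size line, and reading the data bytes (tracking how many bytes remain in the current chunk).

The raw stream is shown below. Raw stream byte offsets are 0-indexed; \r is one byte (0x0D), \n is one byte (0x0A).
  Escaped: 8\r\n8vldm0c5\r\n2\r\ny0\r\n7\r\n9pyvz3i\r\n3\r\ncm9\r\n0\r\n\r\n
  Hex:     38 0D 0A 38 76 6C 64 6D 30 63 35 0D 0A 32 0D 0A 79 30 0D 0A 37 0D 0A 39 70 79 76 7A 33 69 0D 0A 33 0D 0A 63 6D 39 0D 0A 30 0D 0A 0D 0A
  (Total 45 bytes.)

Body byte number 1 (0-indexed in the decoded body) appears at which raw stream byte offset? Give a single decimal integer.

Chunk 1: stream[0..1]='8' size=0x8=8, data at stream[3..11]='8vldm0c5' -> body[0..8], body so far='8vldm0c5'
Chunk 2: stream[13..14]='2' size=0x2=2, data at stream[16..18]='y0' -> body[8..10], body so far='8vldm0c5y0'
Chunk 3: stream[20..21]='7' size=0x7=7, data at stream[23..30]='9pyvz3i' -> body[10..17], body so far='8vldm0c5y09pyvz3i'
Chunk 4: stream[32..33]='3' size=0x3=3, data at stream[35..38]='cm9' -> body[17..20], body so far='8vldm0c5y09pyvz3icm9'
Chunk 5: stream[40..41]='0' size=0 (terminator). Final body='8vldm0c5y09pyvz3icm9' (20 bytes)
Body byte 1 at stream offset 4

Answer: 4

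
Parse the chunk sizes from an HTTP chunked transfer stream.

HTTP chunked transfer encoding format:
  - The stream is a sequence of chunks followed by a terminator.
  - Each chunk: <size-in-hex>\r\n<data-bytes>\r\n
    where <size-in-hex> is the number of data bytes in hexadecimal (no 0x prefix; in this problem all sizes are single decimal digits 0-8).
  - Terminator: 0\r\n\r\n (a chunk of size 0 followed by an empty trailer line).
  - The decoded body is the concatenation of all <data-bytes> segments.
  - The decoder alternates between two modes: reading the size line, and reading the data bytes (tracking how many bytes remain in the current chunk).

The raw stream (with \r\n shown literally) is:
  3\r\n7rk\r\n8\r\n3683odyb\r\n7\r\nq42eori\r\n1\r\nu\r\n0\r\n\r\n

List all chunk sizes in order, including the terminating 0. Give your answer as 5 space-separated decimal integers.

Chunk 1: stream[0..1]='3' size=0x3=3, data at stream[3..6]='7rk' -> body[0..3], body so far='7rk'
Chunk 2: stream[8..9]='8' size=0x8=8, data at stream[11..19]='3683odyb' -> body[3..11], body so far='7rk3683odyb'
Chunk 3: stream[21..22]='7' size=0x7=7, data at stream[24..31]='q42eori' -> body[11..18], body so far='7rk3683odybq42eori'
Chunk 4: stream[33..34]='1' size=0x1=1, data at stream[36..37]='u' -> body[18..19], body so far='7rk3683odybq42eoriu'
Chunk 5: stream[39..40]='0' size=0 (terminator). Final body='7rk3683odybq42eoriu' (19 bytes)

Answer: 3 8 7 1 0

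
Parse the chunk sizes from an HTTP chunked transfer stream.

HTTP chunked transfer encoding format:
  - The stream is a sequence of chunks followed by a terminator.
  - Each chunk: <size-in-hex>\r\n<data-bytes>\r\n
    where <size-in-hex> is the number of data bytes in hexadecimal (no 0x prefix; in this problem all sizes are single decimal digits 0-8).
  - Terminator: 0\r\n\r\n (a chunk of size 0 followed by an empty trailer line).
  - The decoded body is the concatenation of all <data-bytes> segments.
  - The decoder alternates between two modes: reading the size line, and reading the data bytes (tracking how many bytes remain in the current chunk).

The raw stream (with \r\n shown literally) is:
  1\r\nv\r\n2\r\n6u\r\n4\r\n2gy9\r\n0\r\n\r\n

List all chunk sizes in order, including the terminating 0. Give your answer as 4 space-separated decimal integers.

Chunk 1: stream[0..1]='1' size=0x1=1, data at stream[3..4]='v' -> body[0..1], body so far='v'
Chunk 2: stream[6..7]='2' size=0x2=2, data at stream[9..11]='6u' -> body[1..3], body so far='v6u'
Chunk 3: stream[13..14]='4' size=0x4=4, data at stream[16..20]='2gy9' -> body[3..7], body so far='v6u2gy9'
Chunk 4: stream[22..23]='0' size=0 (terminator). Final body='v6u2gy9' (7 bytes)

Answer: 1 2 4 0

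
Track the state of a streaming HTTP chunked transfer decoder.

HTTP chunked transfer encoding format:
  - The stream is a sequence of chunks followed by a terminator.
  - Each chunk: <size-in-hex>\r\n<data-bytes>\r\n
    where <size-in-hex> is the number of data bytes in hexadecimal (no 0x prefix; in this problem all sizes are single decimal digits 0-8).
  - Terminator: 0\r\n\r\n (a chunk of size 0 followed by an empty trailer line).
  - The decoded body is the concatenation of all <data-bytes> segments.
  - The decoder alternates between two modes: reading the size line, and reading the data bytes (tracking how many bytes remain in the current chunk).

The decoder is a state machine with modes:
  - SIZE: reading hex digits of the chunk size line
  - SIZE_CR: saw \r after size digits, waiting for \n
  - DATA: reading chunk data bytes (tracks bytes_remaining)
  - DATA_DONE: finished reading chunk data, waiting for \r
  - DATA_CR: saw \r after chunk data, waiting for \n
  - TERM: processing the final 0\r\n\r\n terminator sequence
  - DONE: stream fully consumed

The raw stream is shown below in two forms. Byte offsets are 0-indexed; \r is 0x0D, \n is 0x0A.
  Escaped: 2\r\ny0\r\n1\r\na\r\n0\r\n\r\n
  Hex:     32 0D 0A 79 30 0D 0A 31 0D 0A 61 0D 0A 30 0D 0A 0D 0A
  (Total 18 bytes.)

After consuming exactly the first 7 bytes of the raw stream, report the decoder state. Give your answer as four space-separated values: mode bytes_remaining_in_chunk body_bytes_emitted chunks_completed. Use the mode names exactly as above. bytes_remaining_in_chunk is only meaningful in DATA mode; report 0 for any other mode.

Answer: SIZE 0 2 1

Derivation:
Byte 0 = '2': mode=SIZE remaining=0 emitted=0 chunks_done=0
Byte 1 = 0x0D: mode=SIZE_CR remaining=0 emitted=0 chunks_done=0
Byte 2 = 0x0A: mode=DATA remaining=2 emitted=0 chunks_done=0
Byte 3 = 'y': mode=DATA remaining=1 emitted=1 chunks_done=0
Byte 4 = '0': mode=DATA_DONE remaining=0 emitted=2 chunks_done=0
Byte 5 = 0x0D: mode=DATA_CR remaining=0 emitted=2 chunks_done=0
Byte 6 = 0x0A: mode=SIZE remaining=0 emitted=2 chunks_done=1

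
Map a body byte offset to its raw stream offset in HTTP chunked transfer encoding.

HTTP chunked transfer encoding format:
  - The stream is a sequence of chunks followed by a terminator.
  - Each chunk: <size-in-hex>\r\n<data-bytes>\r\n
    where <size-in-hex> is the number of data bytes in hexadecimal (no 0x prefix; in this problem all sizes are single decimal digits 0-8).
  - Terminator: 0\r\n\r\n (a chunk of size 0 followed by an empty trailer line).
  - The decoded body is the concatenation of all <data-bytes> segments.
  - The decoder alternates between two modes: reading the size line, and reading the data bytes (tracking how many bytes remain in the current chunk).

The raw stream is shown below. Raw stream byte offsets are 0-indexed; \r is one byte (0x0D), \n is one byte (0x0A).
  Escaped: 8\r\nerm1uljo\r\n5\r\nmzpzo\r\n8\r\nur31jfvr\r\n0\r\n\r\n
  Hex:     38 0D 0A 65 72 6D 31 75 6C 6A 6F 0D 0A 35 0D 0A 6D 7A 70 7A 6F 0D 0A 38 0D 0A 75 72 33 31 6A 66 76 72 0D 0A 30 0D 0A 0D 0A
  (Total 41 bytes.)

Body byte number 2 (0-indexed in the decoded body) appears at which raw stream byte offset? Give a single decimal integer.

Answer: 5

Derivation:
Chunk 1: stream[0..1]='8' size=0x8=8, data at stream[3..11]='erm1uljo' -> body[0..8], body so far='erm1uljo'
Chunk 2: stream[13..14]='5' size=0x5=5, data at stream[16..21]='mzpzo' -> body[8..13], body so far='erm1uljomzpzo'
Chunk 3: stream[23..24]='8' size=0x8=8, data at stream[26..34]='ur31jfvr' -> body[13..21], body so far='erm1uljomzpzour31jfvr'
Chunk 4: stream[36..37]='0' size=0 (terminator). Final body='erm1uljomzpzour31jfvr' (21 bytes)
Body byte 2 at stream offset 5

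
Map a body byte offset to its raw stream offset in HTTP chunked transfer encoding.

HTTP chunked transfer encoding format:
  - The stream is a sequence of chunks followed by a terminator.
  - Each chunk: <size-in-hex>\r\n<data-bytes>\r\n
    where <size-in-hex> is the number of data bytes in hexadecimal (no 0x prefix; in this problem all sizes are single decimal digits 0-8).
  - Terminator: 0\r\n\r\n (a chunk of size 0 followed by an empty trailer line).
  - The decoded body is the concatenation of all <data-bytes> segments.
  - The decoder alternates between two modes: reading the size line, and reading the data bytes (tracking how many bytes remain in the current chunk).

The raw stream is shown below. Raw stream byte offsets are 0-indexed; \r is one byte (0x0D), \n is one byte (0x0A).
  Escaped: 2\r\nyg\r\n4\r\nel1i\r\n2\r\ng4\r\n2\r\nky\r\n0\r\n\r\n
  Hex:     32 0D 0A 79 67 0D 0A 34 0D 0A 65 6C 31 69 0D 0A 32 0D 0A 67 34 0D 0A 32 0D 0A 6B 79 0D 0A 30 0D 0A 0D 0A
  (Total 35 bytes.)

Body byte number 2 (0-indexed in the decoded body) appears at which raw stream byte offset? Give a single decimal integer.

Chunk 1: stream[0..1]='2' size=0x2=2, data at stream[3..5]='yg' -> body[0..2], body so far='yg'
Chunk 2: stream[7..8]='4' size=0x4=4, data at stream[10..14]='el1i' -> body[2..6], body so far='ygel1i'
Chunk 3: stream[16..17]='2' size=0x2=2, data at stream[19..21]='g4' -> body[6..8], body so far='ygel1ig4'
Chunk 4: stream[23..24]='2' size=0x2=2, data at stream[26..28]='ky' -> body[8..10], body so far='ygel1ig4ky'
Chunk 5: stream[30..31]='0' size=0 (terminator). Final body='ygel1ig4ky' (10 bytes)
Body byte 2 at stream offset 10

Answer: 10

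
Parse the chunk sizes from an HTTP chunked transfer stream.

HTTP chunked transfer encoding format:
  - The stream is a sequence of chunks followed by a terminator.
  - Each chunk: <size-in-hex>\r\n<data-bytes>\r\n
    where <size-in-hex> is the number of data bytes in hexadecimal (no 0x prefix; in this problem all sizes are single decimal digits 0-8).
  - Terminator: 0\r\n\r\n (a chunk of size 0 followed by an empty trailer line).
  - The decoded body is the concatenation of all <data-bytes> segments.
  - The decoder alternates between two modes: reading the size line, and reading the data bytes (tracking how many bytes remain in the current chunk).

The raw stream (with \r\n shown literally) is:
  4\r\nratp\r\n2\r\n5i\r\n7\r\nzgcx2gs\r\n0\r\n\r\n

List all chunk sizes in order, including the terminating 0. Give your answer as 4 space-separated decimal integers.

Answer: 4 2 7 0

Derivation:
Chunk 1: stream[0..1]='4' size=0x4=4, data at stream[3..7]='ratp' -> body[0..4], body so far='ratp'
Chunk 2: stream[9..10]='2' size=0x2=2, data at stream[12..14]='5i' -> body[4..6], body so far='ratp5i'
Chunk 3: stream[16..17]='7' size=0x7=7, data at stream[19..26]='zgcx2gs' -> body[6..13], body so far='ratp5izgcx2gs'
Chunk 4: stream[28..29]='0' size=0 (terminator). Final body='ratp5izgcx2gs' (13 bytes)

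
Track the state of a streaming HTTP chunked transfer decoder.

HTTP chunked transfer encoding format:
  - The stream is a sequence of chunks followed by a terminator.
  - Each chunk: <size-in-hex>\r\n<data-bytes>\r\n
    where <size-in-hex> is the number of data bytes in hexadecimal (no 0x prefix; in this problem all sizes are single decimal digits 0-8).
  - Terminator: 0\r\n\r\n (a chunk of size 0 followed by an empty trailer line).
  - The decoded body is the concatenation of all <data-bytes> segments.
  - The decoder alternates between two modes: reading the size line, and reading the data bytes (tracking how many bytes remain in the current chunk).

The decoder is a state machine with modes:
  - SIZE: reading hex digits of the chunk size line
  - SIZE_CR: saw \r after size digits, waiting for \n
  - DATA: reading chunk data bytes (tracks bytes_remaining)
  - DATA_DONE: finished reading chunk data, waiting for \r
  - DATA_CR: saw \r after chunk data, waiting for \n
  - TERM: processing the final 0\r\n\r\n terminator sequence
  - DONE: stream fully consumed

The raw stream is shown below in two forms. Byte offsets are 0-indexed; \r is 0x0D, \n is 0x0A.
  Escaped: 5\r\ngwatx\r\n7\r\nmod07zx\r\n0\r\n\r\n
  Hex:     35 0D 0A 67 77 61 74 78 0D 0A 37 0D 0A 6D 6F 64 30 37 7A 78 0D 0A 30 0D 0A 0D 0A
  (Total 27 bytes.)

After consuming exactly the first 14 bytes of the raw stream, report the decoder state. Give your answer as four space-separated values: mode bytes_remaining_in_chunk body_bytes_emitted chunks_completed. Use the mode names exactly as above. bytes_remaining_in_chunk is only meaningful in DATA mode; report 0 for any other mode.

Answer: DATA 6 6 1

Derivation:
Byte 0 = '5': mode=SIZE remaining=0 emitted=0 chunks_done=0
Byte 1 = 0x0D: mode=SIZE_CR remaining=0 emitted=0 chunks_done=0
Byte 2 = 0x0A: mode=DATA remaining=5 emitted=0 chunks_done=0
Byte 3 = 'g': mode=DATA remaining=4 emitted=1 chunks_done=0
Byte 4 = 'w': mode=DATA remaining=3 emitted=2 chunks_done=0
Byte 5 = 'a': mode=DATA remaining=2 emitted=3 chunks_done=0
Byte 6 = 't': mode=DATA remaining=1 emitted=4 chunks_done=0
Byte 7 = 'x': mode=DATA_DONE remaining=0 emitted=5 chunks_done=0
Byte 8 = 0x0D: mode=DATA_CR remaining=0 emitted=5 chunks_done=0
Byte 9 = 0x0A: mode=SIZE remaining=0 emitted=5 chunks_done=1
Byte 10 = '7': mode=SIZE remaining=0 emitted=5 chunks_done=1
Byte 11 = 0x0D: mode=SIZE_CR remaining=0 emitted=5 chunks_done=1
Byte 12 = 0x0A: mode=DATA remaining=7 emitted=5 chunks_done=1
Byte 13 = 'm': mode=DATA remaining=6 emitted=6 chunks_done=1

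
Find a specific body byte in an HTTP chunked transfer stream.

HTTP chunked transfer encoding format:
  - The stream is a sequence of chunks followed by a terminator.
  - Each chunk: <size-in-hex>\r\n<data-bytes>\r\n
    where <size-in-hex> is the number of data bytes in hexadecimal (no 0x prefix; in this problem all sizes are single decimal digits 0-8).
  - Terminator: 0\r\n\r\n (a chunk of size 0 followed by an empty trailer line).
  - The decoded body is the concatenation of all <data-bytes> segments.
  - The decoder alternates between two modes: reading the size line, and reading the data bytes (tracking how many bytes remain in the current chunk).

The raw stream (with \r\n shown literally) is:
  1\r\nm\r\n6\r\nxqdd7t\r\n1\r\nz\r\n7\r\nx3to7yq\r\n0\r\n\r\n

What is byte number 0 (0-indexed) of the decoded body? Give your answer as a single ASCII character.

Answer: m

Derivation:
Chunk 1: stream[0..1]='1' size=0x1=1, data at stream[3..4]='m' -> body[0..1], body so far='m'
Chunk 2: stream[6..7]='6' size=0x6=6, data at stream[9..15]='xqdd7t' -> body[1..7], body so far='mxqdd7t'
Chunk 3: stream[17..18]='1' size=0x1=1, data at stream[20..21]='z' -> body[7..8], body so far='mxqdd7tz'
Chunk 4: stream[23..24]='7' size=0x7=7, data at stream[26..33]='x3to7yq' -> body[8..15], body so far='mxqdd7tzx3to7yq'
Chunk 5: stream[35..36]='0' size=0 (terminator). Final body='mxqdd7tzx3to7yq' (15 bytes)
Body byte 0 = 'm'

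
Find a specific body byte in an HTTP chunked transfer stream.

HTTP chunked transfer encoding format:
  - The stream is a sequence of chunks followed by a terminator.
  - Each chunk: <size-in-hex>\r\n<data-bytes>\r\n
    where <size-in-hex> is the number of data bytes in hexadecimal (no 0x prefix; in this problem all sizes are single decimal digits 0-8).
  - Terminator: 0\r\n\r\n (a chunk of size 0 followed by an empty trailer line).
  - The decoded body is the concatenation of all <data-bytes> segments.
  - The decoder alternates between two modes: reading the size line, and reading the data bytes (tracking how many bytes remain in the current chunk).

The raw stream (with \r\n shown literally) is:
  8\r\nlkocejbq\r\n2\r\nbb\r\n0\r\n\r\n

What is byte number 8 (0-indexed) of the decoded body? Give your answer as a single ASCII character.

Chunk 1: stream[0..1]='8' size=0x8=8, data at stream[3..11]='lkocejbq' -> body[0..8], body so far='lkocejbq'
Chunk 2: stream[13..14]='2' size=0x2=2, data at stream[16..18]='bb' -> body[8..10], body so far='lkocejbqbb'
Chunk 3: stream[20..21]='0' size=0 (terminator). Final body='lkocejbqbb' (10 bytes)
Body byte 8 = 'b'

Answer: b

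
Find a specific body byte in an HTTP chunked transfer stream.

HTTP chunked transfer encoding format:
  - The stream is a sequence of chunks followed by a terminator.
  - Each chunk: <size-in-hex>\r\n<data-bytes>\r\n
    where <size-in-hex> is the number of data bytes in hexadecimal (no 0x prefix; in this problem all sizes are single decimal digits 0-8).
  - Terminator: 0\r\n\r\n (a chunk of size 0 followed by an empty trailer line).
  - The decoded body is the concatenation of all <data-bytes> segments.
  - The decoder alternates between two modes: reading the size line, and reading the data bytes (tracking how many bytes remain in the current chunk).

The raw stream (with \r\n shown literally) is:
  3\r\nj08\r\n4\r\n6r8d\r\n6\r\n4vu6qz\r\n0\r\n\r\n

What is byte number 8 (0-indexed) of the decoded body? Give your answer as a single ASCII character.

Chunk 1: stream[0..1]='3' size=0x3=3, data at stream[3..6]='j08' -> body[0..3], body so far='j08'
Chunk 2: stream[8..9]='4' size=0x4=4, data at stream[11..15]='6r8d' -> body[3..7], body so far='j086r8d'
Chunk 3: stream[17..18]='6' size=0x6=6, data at stream[20..26]='4vu6qz' -> body[7..13], body so far='j086r8d4vu6qz'
Chunk 4: stream[28..29]='0' size=0 (terminator). Final body='j086r8d4vu6qz' (13 bytes)
Body byte 8 = 'v'

Answer: v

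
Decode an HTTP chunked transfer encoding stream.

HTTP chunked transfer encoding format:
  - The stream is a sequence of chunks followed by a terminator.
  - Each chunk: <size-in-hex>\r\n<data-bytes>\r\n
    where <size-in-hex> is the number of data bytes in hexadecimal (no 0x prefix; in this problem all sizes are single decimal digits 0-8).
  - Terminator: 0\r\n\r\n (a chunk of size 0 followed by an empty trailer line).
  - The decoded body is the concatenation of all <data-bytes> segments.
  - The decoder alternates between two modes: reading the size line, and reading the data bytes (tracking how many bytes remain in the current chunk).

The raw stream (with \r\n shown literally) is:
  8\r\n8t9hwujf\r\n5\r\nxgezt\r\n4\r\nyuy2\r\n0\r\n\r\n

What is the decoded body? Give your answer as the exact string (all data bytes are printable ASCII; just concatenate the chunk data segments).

Answer: 8t9hwujfxgeztyuy2

Derivation:
Chunk 1: stream[0..1]='8' size=0x8=8, data at stream[3..11]='8t9hwujf' -> body[0..8], body so far='8t9hwujf'
Chunk 2: stream[13..14]='5' size=0x5=5, data at stream[16..21]='xgezt' -> body[8..13], body so far='8t9hwujfxgezt'
Chunk 3: stream[23..24]='4' size=0x4=4, data at stream[26..30]='yuy2' -> body[13..17], body so far='8t9hwujfxgeztyuy2'
Chunk 4: stream[32..33]='0' size=0 (terminator). Final body='8t9hwujfxgeztyuy2' (17 bytes)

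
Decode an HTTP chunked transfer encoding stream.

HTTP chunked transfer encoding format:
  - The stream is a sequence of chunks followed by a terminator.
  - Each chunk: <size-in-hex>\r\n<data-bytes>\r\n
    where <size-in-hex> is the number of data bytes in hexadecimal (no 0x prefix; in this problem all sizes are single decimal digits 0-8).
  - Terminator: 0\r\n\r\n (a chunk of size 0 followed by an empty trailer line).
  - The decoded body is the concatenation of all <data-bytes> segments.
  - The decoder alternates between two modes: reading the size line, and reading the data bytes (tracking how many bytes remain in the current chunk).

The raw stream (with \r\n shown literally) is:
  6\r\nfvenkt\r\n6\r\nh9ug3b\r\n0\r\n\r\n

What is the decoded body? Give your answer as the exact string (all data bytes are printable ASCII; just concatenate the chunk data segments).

Chunk 1: stream[0..1]='6' size=0x6=6, data at stream[3..9]='fvenkt' -> body[0..6], body so far='fvenkt'
Chunk 2: stream[11..12]='6' size=0x6=6, data at stream[14..20]='h9ug3b' -> body[6..12], body so far='fvenkth9ug3b'
Chunk 3: stream[22..23]='0' size=0 (terminator). Final body='fvenkth9ug3b' (12 bytes)

Answer: fvenkth9ug3b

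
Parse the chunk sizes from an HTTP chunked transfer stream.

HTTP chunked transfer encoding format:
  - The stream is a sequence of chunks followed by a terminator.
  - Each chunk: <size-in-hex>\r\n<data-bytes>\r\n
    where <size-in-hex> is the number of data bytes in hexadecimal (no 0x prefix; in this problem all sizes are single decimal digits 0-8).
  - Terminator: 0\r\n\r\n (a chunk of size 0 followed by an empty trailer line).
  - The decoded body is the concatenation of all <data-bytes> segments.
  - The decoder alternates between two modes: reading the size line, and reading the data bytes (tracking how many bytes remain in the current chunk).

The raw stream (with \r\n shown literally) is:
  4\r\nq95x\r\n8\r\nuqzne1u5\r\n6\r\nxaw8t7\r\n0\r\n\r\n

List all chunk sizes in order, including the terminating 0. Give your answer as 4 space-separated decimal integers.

Chunk 1: stream[0..1]='4' size=0x4=4, data at stream[3..7]='q95x' -> body[0..4], body so far='q95x'
Chunk 2: stream[9..10]='8' size=0x8=8, data at stream[12..20]='uqzne1u5' -> body[4..12], body so far='q95xuqzne1u5'
Chunk 3: stream[22..23]='6' size=0x6=6, data at stream[25..31]='xaw8t7' -> body[12..18], body so far='q95xuqzne1u5xaw8t7'
Chunk 4: stream[33..34]='0' size=0 (terminator). Final body='q95xuqzne1u5xaw8t7' (18 bytes)

Answer: 4 8 6 0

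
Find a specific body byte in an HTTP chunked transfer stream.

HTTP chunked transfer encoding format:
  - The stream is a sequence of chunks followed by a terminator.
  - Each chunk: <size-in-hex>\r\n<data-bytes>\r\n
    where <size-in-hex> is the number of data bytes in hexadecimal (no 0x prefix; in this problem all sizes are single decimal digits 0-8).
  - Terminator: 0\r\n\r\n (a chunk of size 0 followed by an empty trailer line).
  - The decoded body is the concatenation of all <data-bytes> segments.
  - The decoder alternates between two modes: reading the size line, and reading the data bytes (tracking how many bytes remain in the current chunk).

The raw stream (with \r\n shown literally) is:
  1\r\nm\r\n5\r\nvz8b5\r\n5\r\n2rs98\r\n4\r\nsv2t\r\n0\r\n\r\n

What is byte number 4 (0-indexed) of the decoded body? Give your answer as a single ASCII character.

Answer: b

Derivation:
Chunk 1: stream[0..1]='1' size=0x1=1, data at stream[3..4]='m' -> body[0..1], body so far='m'
Chunk 2: stream[6..7]='5' size=0x5=5, data at stream[9..14]='vz8b5' -> body[1..6], body so far='mvz8b5'
Chunk 3: stream[16..17]='5' size=0x5=5, data at stream[19..24]='2rs98' -> body[6..11], body so far='mvz8b52rs98'
Chunk 4: stream[26..27]='4' size=0x4=4, data at stream[29..33]='sv2t' -> body[11..15], body so far='mvz8b52rs98sv2t'
Chunk 5: stream[35..36]='0' size=0 (terminator). Final body='mvz8b52rs98sv2t' (15 bytes)
Body byte 4 = 'b'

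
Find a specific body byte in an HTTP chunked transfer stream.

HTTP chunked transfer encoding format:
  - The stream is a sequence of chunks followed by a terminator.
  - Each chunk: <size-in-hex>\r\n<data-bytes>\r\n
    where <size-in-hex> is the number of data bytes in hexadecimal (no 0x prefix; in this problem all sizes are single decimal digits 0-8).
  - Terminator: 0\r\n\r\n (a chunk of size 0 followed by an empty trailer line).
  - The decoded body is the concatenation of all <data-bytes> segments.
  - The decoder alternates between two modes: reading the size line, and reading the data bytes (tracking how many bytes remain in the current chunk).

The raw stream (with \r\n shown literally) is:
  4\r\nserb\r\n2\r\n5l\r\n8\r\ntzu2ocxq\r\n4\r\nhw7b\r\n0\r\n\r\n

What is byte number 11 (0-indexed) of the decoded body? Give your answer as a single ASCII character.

Answer: c

Derivation:
Chunk 1: stream[0..1]='4' size=0x4=4, data at stream[3..7]='serb' -> body[0..4], body so far='serb'
Chunk 2: stream[9..10]='2' size=0x2=2, data at stream[12..14]='5l' -> body[4..6], body so far='serb5l'
Chunk 3: stream[16..17]='8' size=0x8=8, data at stream[19..27]='tzu2ocxq' -> body[6..14], body so far='serb5ltzu2ocxq'
Chunk 4: stream[29..30]='4' size=0x4=4, data at stream[32..36]='hw7b' -> body[14..18], body so far='serb5ltzu2ocxqhw7b'
Chunk 5: stream[38..39]='0' size=0 (terminator). Final body='serb5ltzu2ocxqhw7b' (18 bytes)
Body byte 11 = 'c'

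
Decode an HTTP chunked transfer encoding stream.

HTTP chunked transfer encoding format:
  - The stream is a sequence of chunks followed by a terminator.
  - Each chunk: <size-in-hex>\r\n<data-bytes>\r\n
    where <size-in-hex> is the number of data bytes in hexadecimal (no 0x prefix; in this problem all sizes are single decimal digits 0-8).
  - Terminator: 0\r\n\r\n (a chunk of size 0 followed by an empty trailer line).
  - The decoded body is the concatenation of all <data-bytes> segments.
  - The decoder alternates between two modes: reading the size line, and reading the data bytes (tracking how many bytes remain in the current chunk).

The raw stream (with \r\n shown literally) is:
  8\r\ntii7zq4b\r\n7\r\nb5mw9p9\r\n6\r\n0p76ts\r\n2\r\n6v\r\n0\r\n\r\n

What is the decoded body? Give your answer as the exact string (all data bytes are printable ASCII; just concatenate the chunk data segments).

Chunk 1: stream[0..1]='8' size=0x8=8, data at stream[3..11]='tii7zq4b' -> body[0..8], body so far='tii7zq4b'
Chunk 2: stream[13..14]='7' size=0x7=7, data at stream[16..23]='b5mw9p9' -> body[8..15], body so far='tii7zq4bb5mw9p9'
Chunk 3: stream[25..26]='6' size=0x6=6, data at stream[28..34]='0p76ts' -> body[15..21], body so far='tii7zq4bb5mw9p90p76ts'
Chunk 4: stream[36..37]='2' size=0x2=2, data at stream[39..41]='6v' -> body[21..23], body so far='tii7zq4bb5mw9p90p76ts6v'
Chunk 5: stream[43..44]='0' size=0 (terminator). Final body='tii7zq4bb5mw9p90p76ts6v' (23 bytes)

Answer: tii7zq4bb5mw9p90p76ts6v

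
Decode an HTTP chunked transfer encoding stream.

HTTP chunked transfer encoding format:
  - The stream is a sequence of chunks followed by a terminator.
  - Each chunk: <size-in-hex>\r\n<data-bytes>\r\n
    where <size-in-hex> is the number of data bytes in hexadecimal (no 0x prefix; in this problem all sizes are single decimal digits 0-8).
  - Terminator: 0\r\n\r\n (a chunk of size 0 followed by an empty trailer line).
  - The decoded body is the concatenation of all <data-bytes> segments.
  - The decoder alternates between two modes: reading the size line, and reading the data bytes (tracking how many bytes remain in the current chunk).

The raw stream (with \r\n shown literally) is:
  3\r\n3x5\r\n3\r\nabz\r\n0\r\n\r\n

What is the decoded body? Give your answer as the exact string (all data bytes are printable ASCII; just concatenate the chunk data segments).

Chunk 1: stream[0..1]='3' size=0x3=3, data at stream[3..6]='3x5' -> body[0..3], body so far='3x5'
Chunk 2: stream[8..9]='3' size=0x3=3, data at stream[11..14]='abz' -> body[3..6], body so far='3x5abz'
Chunk 3: stream[16..17]='0' size=0 (terminator). Final body='3x5abz' (6 bytes)

Answer: 3x5abz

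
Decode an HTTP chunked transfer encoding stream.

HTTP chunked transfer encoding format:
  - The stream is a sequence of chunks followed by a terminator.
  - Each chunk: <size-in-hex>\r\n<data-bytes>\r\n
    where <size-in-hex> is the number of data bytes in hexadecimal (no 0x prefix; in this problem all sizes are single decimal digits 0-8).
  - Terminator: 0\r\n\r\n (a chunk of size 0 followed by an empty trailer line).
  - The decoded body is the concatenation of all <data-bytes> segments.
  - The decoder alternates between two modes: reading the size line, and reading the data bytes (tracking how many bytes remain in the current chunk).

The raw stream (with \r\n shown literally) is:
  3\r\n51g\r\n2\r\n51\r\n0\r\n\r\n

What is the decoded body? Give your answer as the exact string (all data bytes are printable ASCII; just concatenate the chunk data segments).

Chunk 1: stream[0..1]='3' size=0x3=3, data at stream[3..6]='51g' -> body[0..3], body so far='51g'
Chunk 2: stream[8..9]='2' size=0x2=2, data at stream[11..13]='51' -> body[3..5], body so far='51g51'
Chunk 3: stream[15..16]='0' size=0 (terminator). Final body='51g51' (5 bytes)

Answer: 51g51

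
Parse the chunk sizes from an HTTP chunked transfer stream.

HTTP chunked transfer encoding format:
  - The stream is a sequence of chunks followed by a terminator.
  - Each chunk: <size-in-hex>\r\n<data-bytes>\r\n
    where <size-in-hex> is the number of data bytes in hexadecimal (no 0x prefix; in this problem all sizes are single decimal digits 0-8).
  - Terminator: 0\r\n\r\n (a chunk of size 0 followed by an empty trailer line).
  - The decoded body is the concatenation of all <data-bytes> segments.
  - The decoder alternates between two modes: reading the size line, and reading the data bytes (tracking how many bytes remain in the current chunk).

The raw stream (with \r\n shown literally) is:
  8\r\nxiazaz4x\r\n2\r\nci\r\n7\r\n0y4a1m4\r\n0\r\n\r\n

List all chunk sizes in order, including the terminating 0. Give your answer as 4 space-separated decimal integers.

Answer: 8 2 7 0

Derivation:
Chunk 1: stream[0..1]='8' size=0x8=8, data at stream[3..11]='xiazaz4x' -> body[0..8], body so far='xiazaz4x'
Chunk 2: stream[13..14]='2' size=0x2=2, data at stream[16..18]='ci' -> body[8..10], body so far='xiazaz4xci'
Chunk 3: stream[20..21]='7' size=0x7=7, data at stream[23..30]='0y4a1m4' -> body[10..17], body so far='xiazaz4xci0y4a1m4'
Chunk 4: stream[32..33]='0' size=0 (terminator). Final body='xiazaz4xci0y4a1m4' (17 bytes)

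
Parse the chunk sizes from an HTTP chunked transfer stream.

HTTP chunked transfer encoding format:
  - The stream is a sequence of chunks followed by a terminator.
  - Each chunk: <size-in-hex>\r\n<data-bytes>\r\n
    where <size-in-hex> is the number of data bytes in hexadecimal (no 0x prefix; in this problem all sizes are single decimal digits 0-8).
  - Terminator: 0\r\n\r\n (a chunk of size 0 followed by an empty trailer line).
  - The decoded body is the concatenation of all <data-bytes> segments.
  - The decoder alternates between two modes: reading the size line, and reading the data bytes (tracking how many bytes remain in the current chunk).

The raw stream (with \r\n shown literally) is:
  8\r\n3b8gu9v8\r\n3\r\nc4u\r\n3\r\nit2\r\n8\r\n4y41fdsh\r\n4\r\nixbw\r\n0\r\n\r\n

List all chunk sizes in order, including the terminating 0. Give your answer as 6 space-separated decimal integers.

Answer: 8 3 3 8 4 0

Derivation:
Chunk 1: stream[0..1]='8' size=0x8=8, data at stream[3..11]='3b8gu9v8' -> body[0..8], body so far='3b8gu9v8'
Chunk 2: stream[13..14]='3' size=0x3=3, data at stream[16..19]='c4u' -> body[8..11], body so far='3b8gu9v8c4u'
Chunk 3: stream[21..22]='3' size=0x3=3, data at stream[24..27]='it2' -> body[11..14], body so far='3b8gu9v8c4uit2'
Chunk 4: stream[29..30]='8' size=0x8=8, data at stream[32..40]='4y41fdsh' -> body[14..22], body so far='3b8gu9v8c4uit24y41fdsh'
Chunk 5: stream[42..43]='4' size=0x4=4, data at stream[45..49]='ixbw' -> body[22..26], body so far='3b8gu9v8c4uit24y41fdshixbw'
Chunk 6: stream[51..52]='0' size=0 (terminator). Final body='3b8gu9v8c4uit24y41fdshixbw' (26 bytes)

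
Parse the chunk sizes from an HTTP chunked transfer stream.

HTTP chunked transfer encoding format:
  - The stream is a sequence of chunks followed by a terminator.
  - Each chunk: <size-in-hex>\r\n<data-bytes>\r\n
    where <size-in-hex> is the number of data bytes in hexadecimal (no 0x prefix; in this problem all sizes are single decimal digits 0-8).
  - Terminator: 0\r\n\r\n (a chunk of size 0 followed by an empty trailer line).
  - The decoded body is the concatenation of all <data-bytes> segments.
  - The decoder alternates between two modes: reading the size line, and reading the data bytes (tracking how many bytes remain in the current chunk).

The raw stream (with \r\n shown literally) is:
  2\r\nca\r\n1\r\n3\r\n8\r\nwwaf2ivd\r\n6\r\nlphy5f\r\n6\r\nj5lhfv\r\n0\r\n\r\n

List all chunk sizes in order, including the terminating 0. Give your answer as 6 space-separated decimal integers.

Chunk 1: stream[0..1]='2' size=0x2=2, data at stream[3..5]='ca' -> body[0..2], body so far='ca'
Chunk 2: stream[7..8]='1' size=0x1=1, data at stream[10..11]='3' -> body[2..3], body so far='ca3'
Chunk 3: stream[13..14]='8' size=0x8=8, data at stream[16..24]='wwaf2ivd' -> body[3..11], body so far='ca3wwaf2ivd'
Chunk 4: stream[26..27]='6' size=0x6=6, data at stream[29..35]='lphy5f' -> body[11..17], body so far='ca3wwaf2ivdlphy5f'
Chunk 5: stream[37..38]='6' size=0x6=6, data at stream[40..46]='j5lhfv' -> body[17..23], body so far='ca3wwaf2ivdlphy5fj5lhfv'
Chunk 6: stream[48..49]='0' size=0 (terminator). Final body='ca3wwaf2ivdlphy5fj5lhfv' (23 bytes)

Answer: 2 1 8 6 6 0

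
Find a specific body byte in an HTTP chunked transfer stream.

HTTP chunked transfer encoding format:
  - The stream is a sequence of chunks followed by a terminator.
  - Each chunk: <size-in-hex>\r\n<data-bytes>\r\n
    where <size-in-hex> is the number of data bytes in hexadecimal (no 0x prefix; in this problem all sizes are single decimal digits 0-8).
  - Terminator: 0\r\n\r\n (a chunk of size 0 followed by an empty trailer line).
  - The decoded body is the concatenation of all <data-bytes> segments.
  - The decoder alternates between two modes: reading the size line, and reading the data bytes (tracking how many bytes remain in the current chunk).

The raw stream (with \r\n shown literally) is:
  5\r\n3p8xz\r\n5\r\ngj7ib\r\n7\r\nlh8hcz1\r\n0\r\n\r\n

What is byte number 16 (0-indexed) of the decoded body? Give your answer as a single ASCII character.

Chunk 1: stream[0..1]='5' size=0x5=5, data at stream[3..8]='3p8xz' -> body[0..5], body so far='3p8xz'
Chunk 2: stream[10..11]='5' size=0x5=5, data at stream[13..18]='gj7ib' -> body[5..10], body so far='3p8xzgj7ib'
Chunk 3: stream[20..21]='7' size=0x7=7, data at stream[23..30]='lh8hcz1' -> body[10..17], body so far='3p8xzgj7iblh8hcz1'
Chunk 4: stream[32..33]='0' size=0 (terminator). Final body='3p8xzgj7iblh8hcz1' (17 bytes)
Body byte 16 = '1'

Answer: 1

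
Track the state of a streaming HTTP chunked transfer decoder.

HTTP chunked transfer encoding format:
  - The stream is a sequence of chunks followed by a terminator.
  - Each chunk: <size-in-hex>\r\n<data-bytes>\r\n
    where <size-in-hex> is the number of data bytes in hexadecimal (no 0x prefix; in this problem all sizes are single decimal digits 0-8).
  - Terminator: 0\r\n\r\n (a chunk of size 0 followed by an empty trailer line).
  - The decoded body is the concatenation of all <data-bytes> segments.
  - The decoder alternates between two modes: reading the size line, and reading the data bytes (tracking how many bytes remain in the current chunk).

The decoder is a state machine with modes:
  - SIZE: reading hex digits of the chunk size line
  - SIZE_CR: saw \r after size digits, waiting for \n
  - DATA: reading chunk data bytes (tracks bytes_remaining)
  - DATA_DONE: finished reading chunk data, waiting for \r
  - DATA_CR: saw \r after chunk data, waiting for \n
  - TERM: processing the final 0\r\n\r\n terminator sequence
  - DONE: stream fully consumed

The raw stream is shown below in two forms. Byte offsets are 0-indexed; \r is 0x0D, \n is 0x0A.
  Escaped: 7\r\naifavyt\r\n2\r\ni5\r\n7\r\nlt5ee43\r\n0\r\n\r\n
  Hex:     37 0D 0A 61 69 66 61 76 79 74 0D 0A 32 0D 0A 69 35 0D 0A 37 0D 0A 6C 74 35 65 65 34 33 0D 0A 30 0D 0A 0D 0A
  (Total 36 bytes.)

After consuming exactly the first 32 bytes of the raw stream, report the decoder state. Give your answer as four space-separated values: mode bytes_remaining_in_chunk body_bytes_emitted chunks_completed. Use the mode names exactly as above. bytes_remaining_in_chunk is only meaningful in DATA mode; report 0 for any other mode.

Byte 0 = '7': mode=SIZE remaining=0 emitted=0 chunks_done=0
Byte 1 = 0x0D: mode=SIZE_CR remaining=0 emitted=0 chunks_done=0
Byte 2 = 0x0A: mode=DATA remaining=7 emitted=0 chunks_done=0
Byte 3 = 'a': mode=DATA remaining=6 emitted=1 chunks_done=0
Byte 4 = 'i': mode=DATA remaining=5 emitted=2 chunks_done=0
Byte 5 = 'f': mode=DATA remaining=4 emitted=3 chunks_done=0
Byte 6 = 'a': mode=DATA remaining=3 emitted=4 chunks_done=0
Byte 7 = 'v': mode=DATA remaining=2 emitted=5 chunks_done=0
Byte 8 = 'y': mode=DATA remaining=1 emitted=6 chunks_done=0
Byte 9 = 't': mode=DATA_DONE remaining=0 emitted=7 chunks_done=0
Byte 10 = 0x0D: mode=DATA_CR remaining=0 emitted=7 chunks_done=0
Byte 11 = 0x0A: mode=SIZE remaining=0 emitted=7 chunks_done=1
Byte 12 = '2': mode=SIZE remaining=0 emitted=7 chunks_done=1
Byte 13 = 0x0D: mode=SIZE_CR remaining=0 emitted=7 chunks_done=1
Byte 14 = 0x0A: mode=DATA remaining=2 emitted=7 chunks_done=1
Byte 15 = 'i': mode=DATA remaining=1 emitted=8 chunks_done=1
Byte 16 = '5': mode=DATA_DONE remaining=0 emitted=9 chunks_done=1
Byte 17 = 0x0D: mode=DATA_CR remaining=0 emitted=9 chunks_done=1
Byte 18 = 0x0A: mode=SIZE remaining=0 emitted=9 chunks_done=2
Byte 19 = '7': mode=SIZE remaining=0 emitted=9 chunks_done=2
Byte 20 = 0x0D: mode=SIZE_CR remaining=0 emitted=9 chunks_done=2
Byte 21 = 0x0A: mode=DATA remaining=7 emitted=9 chunks_done=2
Byte 22 = 'l': mode=DATA remaining=6 emitted=10 chunks_done=2
Byte 23 = 't': mode=DATA remaining=5 emitted=11 chunks_done=2
Byte 24 = '5': mode=DATA remaining=4 emitted=12 chunks_done=2
Byte 25 = 'e': mode=DATA remaining=3 emitted=13 chunks_done=2
Byte 26 = 'e': mode=DATA remaining=2 emitted=14 chunks_done=2
Byte 27 = '4': mode=DATA remaining=1 emitted=15 chunks_done=2
Byte 28 = '3': mode=DATA_DONE remaining=0 emitted=16 chunks_done=2
Byte 29 = 0x0D: mode=DATA_CR remaining=0 emitted=16 chunks_done=2
Byte 30 = 0x0A: mode=SIZE remaining=0 emitted=16 chunks_done=3
Byte 31 = '0': mode=SIZE remaining=0 emitted=16 chunks_done=3

Answer: SIZE 0 16 3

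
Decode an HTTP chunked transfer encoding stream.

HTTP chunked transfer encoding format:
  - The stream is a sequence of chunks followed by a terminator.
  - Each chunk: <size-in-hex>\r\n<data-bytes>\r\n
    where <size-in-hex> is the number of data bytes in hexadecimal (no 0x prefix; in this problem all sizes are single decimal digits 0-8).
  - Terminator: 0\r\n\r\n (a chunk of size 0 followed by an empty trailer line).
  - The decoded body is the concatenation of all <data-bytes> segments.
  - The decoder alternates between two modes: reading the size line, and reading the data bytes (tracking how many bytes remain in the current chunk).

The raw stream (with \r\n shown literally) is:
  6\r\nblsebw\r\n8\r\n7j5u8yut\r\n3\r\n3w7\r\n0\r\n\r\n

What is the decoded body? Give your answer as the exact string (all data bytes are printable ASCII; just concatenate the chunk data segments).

Chunk 1: stream[0..1]='6' size=0x6=6, data at stream[3..9]='blsebw' -> body[0..6], body so far='blsebw'
Chunk 2: stream[11..12]='8' size=0x8=8, data at stream[14..22]='7j5u8yut' -> body[6..14], body so far='blsebw7j5u8yut'
Chunk 3: stream[24..25]='3' size=0x3=3, data at stream[27..30]='3w7' -> body[14..17], body so far='blsebw7j5u8yut3w7'
Chunk 4: stream[32..33]='0' size=0 (terminator). Final body='blsebw7j5u8yut3w7' (17 bytes)

Answer: blsebw7j5u8yut3w7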